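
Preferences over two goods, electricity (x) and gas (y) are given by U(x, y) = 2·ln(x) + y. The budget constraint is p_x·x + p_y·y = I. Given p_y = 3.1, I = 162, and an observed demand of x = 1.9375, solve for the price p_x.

Set MRS = p_x/p_y: (2/x)/1 = p_x/p_y.
So x*(p_x,p_y) = 2·p_y/p_x, independent of income; and y* = (I − 2·p_y)/p_y.
Set x* = 1.9375 in the demand function and solve for p_x: p_x = 3.2.

p_x = 3.2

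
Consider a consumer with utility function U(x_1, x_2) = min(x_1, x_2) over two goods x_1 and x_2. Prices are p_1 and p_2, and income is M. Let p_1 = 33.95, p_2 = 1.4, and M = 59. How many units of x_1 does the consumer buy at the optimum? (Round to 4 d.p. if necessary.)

x_1* = 1.669

Leontief preferences: the optimum is at the kink where x_1/1 = x_2/1, i.e. x_2 = x_1.
Budget: p_1·x_1 + p_2·x_1 = M, so (p_1 + p_2)·x_1 = M.
Demand: x_1*(p_1,p_2,M) = M/(p_1 + p_2), x_2* = M/(p_1 + p_2).
Here 33.95 + 1.4 = 35.35, giving x_1* = 1.669.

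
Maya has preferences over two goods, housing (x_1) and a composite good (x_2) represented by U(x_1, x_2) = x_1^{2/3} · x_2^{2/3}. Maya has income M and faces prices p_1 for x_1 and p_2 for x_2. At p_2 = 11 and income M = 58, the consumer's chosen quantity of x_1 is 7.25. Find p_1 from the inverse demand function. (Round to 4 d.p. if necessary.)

p_1 = 4

Tangency: MRS = x_2/x_1 = p_1/p_2.
Rearranging, p_2·x_2 = p_1·x_1. Substituting into the budget gives p_1·x_1·(1 + 1) = M.
Demand: x_1*(p_1,p_2,M) = 0.5·M/p_1 and x_2* = 0.5·M/p_2.
Set x_1* = 7.25 in the demand function and solve for p_1: p_1 = 4.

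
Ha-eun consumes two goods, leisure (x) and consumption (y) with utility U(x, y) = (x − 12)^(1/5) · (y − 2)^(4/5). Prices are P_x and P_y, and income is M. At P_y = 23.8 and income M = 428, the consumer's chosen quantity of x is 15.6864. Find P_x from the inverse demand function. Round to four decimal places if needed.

This is Cobb-Douglas in (x−12, y−2): tangency gives 0.2·P_y·(y−2) = 0.8·P_x·(x−12).
Substituting into the budget: x* = 12 + 0.2·(M − 12·P_x − 2·P_y)/P_x, and y* = 2 + 0.8·(…)/P_y.
Set x* = 15.6864 in the demand function and solve for P_x: P_x = 12.5.

P_x = 12.5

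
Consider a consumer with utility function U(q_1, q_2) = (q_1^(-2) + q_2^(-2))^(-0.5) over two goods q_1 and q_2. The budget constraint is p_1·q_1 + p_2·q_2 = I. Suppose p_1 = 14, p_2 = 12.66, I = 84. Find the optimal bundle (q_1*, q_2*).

q_1* = 3.1006, q_2* = 3.2063

MRS = MU_q_1/MU_q_2 = (q_2/q_1)^(3). Set equal to p_1/p_2.
Hence q_2/q_1 = (p_1/p_2)^(1/(3)), i.e. raised to the 1/3 power.
Substitute q_2 = (q_2/q_1)·q_1 into the budget: q_1* = I/(p_1 + p_2·(q_2/q_1)).
Numerically q_2/q_1 = 1.034105, so q_1* = 84/(14 + 12.66·1.034105) = 3.1006 and q_2* = 1.034105·3.1006 = 3.2063.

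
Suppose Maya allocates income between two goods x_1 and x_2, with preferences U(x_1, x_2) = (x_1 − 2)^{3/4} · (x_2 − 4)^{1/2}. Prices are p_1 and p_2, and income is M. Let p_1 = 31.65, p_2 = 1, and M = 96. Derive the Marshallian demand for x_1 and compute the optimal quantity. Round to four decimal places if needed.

This is Cobb-Douglas in (x_1−2, x_2−4): tangency gives 0.75·p_2·(x_2−4) = 0.5·p_1·(x_1−2).
Substituting into the budget: x_1* = 2 + 0.6·(M − 2·p_1 − 4·p_2)/p_1, and x_2* = 4 + 0.4·(…)/p_2.
Discretionary income = 96 − 2·31.65 − 4·1 = 28.7; x_1* = 2 + 0.6·28.7/31.65 = 2.5441.

x_1* = 2.5441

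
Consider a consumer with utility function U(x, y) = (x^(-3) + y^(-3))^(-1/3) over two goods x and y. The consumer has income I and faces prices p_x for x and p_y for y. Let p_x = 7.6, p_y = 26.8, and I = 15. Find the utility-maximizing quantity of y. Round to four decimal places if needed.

MRS = MU_x/MU_y = (y/x)^(4). Set equal to p_x/p_y.
Solve for the ratio: y/x = [p_x/p_y]^(0.25).
Substitute y = (y/x)·x into the budget: x* = I/(p_x + p_y·(y/x)).
Numerically y/x = 0.729743, so x* = 15/(7.6 + 26.8·0.729743) = 0.5523 and y* = 0.729743·0.5523 = 0.4031.

y* = 0.4031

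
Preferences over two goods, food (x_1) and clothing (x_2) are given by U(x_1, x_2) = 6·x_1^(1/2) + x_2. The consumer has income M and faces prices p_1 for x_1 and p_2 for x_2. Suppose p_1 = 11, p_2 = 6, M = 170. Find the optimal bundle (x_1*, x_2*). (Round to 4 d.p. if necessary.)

MU_x_1 = 3/√x_1, MU_x_2 = 1. Tangency: 3/√x_1 = p_1/p_2.
Solve: √x_1 = 3·p_2/p_1, so x_1*(p_1,p_2) = (3·p_2/p_1)², and x_2* = (M − p_1·x_1*)/p_2.
Plugging in: x_1* = (3·6/11)² = 2.6777, x_2* = 23.4242.

x_1* = 2.6777, x_2* = 23.4242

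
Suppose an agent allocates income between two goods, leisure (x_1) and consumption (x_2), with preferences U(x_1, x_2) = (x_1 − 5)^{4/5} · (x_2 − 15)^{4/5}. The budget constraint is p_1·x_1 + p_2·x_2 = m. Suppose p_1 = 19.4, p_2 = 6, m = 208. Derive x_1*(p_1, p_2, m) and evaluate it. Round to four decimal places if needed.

x_1* = 5.5412

Substituting into the budget: x_1* = 5 + 0.5·(m − 5·p_1 − 15·p_2)/p_1, and x_2* = 15 + 0.5·(…)/p_2.
Discretionary income = 208 − 5·19.4 − 15·6 = 21; x_1* = 5 + 0.5·21/19.4 = 5.5412.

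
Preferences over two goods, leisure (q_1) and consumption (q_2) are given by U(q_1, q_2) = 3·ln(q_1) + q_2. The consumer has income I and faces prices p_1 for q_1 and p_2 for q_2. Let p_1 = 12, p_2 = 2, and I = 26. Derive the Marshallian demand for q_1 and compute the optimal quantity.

Set MRS = p_1/p_2: (3/q_1)/1 = p_1/p_2.
So q_1*(p_1,p_2) = 3·p_2/p_1, independent of income; and q_2* = (I − 3·p_2)/p_2.
At the given prices: q_1* = 3·2/12 = 0.5.

q_1* = 0.5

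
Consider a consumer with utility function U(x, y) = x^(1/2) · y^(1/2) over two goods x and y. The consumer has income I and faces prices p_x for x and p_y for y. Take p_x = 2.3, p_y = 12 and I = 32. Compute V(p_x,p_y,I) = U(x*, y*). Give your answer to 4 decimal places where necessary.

V = 3.0455

Tangency: MRS = y/x = p_x/p_y.
Rearranging, p_y·y = p_x·x. Substituting into the budget gives p_x·x·(1 + 1) = I.
Demand: x*(p_x,p_y,I) = 0.5·I/p_x and y* = 0.5·I/p_y.
At p_x=2.3, p_y=12, I=32: x* = 0.5·32/2.3 = 6.9565, y* = 1.3333.
Utility at the optimum: U(6.9565, 1.3333) = 3.0455.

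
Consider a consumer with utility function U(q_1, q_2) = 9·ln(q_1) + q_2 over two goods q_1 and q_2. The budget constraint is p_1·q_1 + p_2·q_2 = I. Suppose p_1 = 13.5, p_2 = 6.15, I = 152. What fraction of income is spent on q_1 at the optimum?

share on q_1 = 0.3641

Set MRS = p_1/p_2: (9/q_1)/1 = p_1/p_2.
So q_1*(p_1,p_2) = 9·p_2/p_1, independent of income; and q_2* = (I − 9·p_2)/p_2.
At the given prices: q_1* = 9·6.15/13.5 = 4.1, and q_2* = 15.7154.
Expenditure on q_1: 13.5·4.1 = 55.35; share = 0.3641.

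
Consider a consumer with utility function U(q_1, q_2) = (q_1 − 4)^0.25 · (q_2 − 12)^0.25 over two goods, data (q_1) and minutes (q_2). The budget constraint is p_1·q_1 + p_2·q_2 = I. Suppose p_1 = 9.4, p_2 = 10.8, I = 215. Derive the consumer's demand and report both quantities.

Let q_1' = q_1−4, q_2' = q_2−12. MRS = q_2'/q_1' = p_1/p_2.
Substituting into the budget: q_1* = 4 + 0.5·(I − 4·p_1 − 12·p_2)/p_1, and q_2* = 12 + 0.5·(…)/p_2.
Discretionary income = 215 − 4·9.4 − 12·10.8 = 47.8; q_1* = 4 + 0.5·47.8/9.4 = 6.5426; q_2* = 12 + 0.5·47.8/10.8 = 14.213.

q_1* = 6.5426, q_2* = 14.213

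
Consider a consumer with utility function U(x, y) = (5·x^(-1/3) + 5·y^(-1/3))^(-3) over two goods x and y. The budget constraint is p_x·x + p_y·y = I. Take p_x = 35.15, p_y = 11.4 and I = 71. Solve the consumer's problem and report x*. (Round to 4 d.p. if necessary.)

x* = 1.1512

MRS = MU_x/MU_y = (y/x)^(4/3). Set equal to p_x/p_y.
Hence y/x = (p_x/p_y)^(1/(4/3)), i.e. raised to the 0.75 power.
Substitute y = (y/x)·x into the budget: x* = I/(p_x + p_y·(y/x)).
Numerically y/x = 2.326834, so x* = 71/(35.15 + 11.4·2.326834) = 1.1512.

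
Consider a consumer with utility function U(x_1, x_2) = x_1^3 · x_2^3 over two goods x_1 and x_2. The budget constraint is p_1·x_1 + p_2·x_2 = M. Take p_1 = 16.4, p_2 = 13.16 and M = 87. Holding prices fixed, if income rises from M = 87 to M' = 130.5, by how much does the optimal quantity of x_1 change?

MU_x_1/MU_x_2 = (3·x_2)/(3·x_1); tangency sets this equal to p_1/p_2.
So 3·p_2·x_2 = 3·p_1·x_1; combined with the budget, a share 0.5 of income goes to x_1.
Demand: x_1*(p_1,p_2,M) = 0.5·M/p_1 and x_2* = 0.5·M/p_2.
At p_1=16.4, p_2=13.16, M=87: x_1* = 0.5·87/16.4 = 2.6524.
At M' = 130.5: x_1* = 3.9787. Change: 3.9787 − 2.6524 = 1.3262.

Δx_1* = 1.3262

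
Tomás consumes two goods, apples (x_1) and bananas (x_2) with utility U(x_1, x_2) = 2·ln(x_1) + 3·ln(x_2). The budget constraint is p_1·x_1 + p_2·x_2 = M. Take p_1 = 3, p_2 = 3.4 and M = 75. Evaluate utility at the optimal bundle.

Tangency: MRS = (2/3)·x_2/x_1 = p_1/p_2.
So 2·p_2·x_2 = 3·p_1·x_1; combined with the budget, a share 0.4 of income goes to x_1.
Demand: x_1*(p_1,p_2,M) = 0.4·M/p_1 and x_2* = 0.6·M/p_2.
At p_1=3, p_2=3.4, M=75: x_1* = 0.4·75/3 = 10, x_2* = 13.2353.
Utility at the optimum: U(10, 13.2353) = 12.3538.

V = 12.3538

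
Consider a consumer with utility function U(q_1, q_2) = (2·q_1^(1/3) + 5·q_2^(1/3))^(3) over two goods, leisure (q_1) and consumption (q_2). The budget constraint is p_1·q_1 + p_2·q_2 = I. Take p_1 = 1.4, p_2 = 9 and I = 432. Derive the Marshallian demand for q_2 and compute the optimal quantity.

MU_q_1 ∝ 2·q_1^(-2/3), MU_q_2 ∝ 5·q_2^(-2/3), so MRS = (2/5)·(q_2/q_1)^(2/3) = p_1/p_2.
Hence q_2/q_1 = ((5/2)·p_1/p_2)^(1/(2/3)), i.e. raised to the 1.5 power.
Substitute q_2 = (q_2/q_1)·q_1 into the budget: q_1* = I/(p_1 + p_2·(q_2/q_1)).
Numerically q_2/q_1 = 0.242515, so q_1* = 432/(1.4 + 9·0.242515) = 120.5817 and q_2* = 0.242515·120.5817 = 29.2428.

q_2* = 29.2428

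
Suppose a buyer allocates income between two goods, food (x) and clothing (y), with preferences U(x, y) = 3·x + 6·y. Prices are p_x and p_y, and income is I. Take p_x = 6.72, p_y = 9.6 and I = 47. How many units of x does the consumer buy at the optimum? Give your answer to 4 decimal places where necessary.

x* = 0

Linear utility — the consumer picks whichever good has higher MU/price: 3/6.72 = 0.4464 vs 6/9.6 = 0.625.
y gives more utility per dollar, so spend all income on y: y* = I/p_y, x* = 0.
Numerically: x* = 0, y* = 4.8958.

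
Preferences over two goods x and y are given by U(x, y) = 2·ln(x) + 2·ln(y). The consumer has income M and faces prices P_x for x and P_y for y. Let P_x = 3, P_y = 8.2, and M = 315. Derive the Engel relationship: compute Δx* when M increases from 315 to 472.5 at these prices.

MU_x/MU_y = (2·y)/(2·x); tangency sets this equal to P_x/P_y.
So 2·P_y·y = 2·P_x·x; combined with the budget, a share 0.5 of income goes to x.
Demand: x*(P_x,P_y,M) = 0.5·M/P_x and y* = 0.5·M/P_y.
At P_x=3, P_y=8.2, M=315: x* = 0.5·315/3 = 52.5.
At M' = 472.5: x* = 78.75. Change: 78.75 − 52.5 = 26.25.

Δx* = 26.25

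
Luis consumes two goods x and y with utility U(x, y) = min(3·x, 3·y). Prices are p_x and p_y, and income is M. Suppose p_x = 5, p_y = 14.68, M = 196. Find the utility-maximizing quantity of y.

y* = 9.9593

With perfect complements, no substitution: consume in ratio x:y = 3:3.
Budget: p_x·x + p_y·x = M, so (3·p_x + 3·p_y)·x = 3·M.
Demand: x*(p_x,p_y,M) = 3·M/(3·p_x + 3·p_y), y* = 3·M/(3·p_x + 3·p_y).
Here 3·5 + 3·14.68 = 59.04, giving y* = 9.9593.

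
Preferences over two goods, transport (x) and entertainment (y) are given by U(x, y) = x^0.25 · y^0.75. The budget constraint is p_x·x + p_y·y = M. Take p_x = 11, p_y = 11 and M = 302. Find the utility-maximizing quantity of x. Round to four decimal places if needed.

x* = 6.8636

Tangency: MRS = (1/3)·y/x = p_x/p_y.
So 0.25·p_y·y = 0.75·p_x·x; combined with the budget, a share 0.25 of income goes to x.
Demand: x*(p_x,p_y,M) = 0.25·M/p_x and y* = 0.75·M/p_y.
At p_x=11, p_y=11, M=302: x* = 0.25·302/11 = 6.8636.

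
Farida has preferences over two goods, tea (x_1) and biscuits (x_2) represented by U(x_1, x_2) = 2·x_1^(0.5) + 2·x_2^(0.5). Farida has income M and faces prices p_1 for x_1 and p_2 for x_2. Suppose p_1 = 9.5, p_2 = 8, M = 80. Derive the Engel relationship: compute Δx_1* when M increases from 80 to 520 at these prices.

Δx_1* = 21.1729

Substitute x_2 = (x_2/x_1)·x_1 into the budget: x_1* = M/(p_1 + p_2·(x_2/x_1)).
Numerically x_2/x_1 = 1.410156, so x_1* = 80/(9.5 + 8·1.410156) = 3.8496.
At M' = 520: x_1* = 25.0226. Change: 25.0226 − 3.8496 = 21.1729.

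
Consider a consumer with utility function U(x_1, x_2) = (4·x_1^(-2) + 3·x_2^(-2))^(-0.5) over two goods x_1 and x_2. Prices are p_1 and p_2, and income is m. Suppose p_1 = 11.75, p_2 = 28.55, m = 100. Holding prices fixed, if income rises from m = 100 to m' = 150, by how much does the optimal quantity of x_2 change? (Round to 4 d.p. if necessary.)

Δx_2* = 1.0885

MU_x_1 ∝ 4·x_1^(-3), MU_x_2 ∝ 3·x_2^(-3), so MRS = (4/3)·(x_2/x_1)^(3) = p_1/p_2.
Hence x_2/x_1 = ((3/4)·p_1/p_2)^(1/(3)), i.e. raised to the 1/3 power.
With the ratio pinned down, the budget gives x_1* = m/(p_1 + p_2·(x_2/x_1)) and x_2* = (x_2/x_1)·x_1*.
Numerically x_2/x_1 = 0.67582, so x_1* = 100/(11.75 + 28.55·0.67582) = 3.2212 and x_2* = 0.67582·3.2212 = 2.1769.
At m' = 150: x_2* = 3.2654. Change: 3.2654 − 2.1769 = 1.0885.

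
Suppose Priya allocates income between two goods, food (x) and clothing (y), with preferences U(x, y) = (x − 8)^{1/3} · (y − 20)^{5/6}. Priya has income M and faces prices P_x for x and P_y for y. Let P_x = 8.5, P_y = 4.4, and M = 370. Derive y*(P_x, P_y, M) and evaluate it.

y* = 54.7403

Let x' = x−8, y' = y−20. MRS = (2/5)·y'/x' = P_x/P_y.
After buying the subsistence bundle (8, 20), a share 2/7 of the remaining income goes to x: x* = 8 + 2/7·(M − 8P_x − 20P_y)/P_x.
Discretionary income = 370 − 8·8.5 − 20·4.4 = 214; y* = 20 + 5/7·214/4.4 = 54.7403.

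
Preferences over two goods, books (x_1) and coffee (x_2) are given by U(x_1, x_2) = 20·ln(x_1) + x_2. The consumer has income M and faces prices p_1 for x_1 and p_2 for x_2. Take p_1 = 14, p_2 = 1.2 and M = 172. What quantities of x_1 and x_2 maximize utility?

x_1* = 1.7143, x_2* = 123.3333

MU_x_1 = 20/x_1, MU_x_2 = 1. Tangency: 20/x_1 = p_1/p_2.
So x_1*(p_1,p_2) = 20·p_2/p_1, independent of income; and x_2* = (M − 20·p_2)/p_2.
At the given prices: x_1* = 20·1.2/14 = 1.7143, and x_2* = 123.3333.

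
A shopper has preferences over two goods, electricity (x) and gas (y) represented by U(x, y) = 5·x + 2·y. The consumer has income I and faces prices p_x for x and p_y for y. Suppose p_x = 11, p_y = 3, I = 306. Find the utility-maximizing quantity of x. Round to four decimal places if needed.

Linear utility — the consumer picks whichever good has higher MU/price: 5/11 = 0.4545 vs 2/3 = 0.6667.
y gives more utility per dollar, so spend all income on y: y* = I/p_y, x* = 0.
Numerically: x* = 0, y* = 102.

x* = 0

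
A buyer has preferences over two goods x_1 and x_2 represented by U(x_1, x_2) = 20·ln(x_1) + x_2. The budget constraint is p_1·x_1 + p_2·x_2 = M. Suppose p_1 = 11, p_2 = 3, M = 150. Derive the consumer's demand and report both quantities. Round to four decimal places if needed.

x_1* = 5.4545, x_2* = 30

MU_x_1 = 20/x_1, MU_x_2 = 1. Tangency: 20/x_1 = p_1/p_2.
So x_1*(p_1,p_2) = 20·p_2/p_1, independent of income; and x_2* = (M − 20·p_2)/p_2.
At the given prices: x_1* = 20·3/11 = 5.4545, and x_2* = 30.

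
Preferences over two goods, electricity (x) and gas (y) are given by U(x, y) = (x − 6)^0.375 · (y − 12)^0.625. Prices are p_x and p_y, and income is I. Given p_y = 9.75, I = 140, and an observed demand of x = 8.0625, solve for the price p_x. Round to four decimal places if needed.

Let x' = x−6, y' = y−12. MRS = (3/5)·y'/x' = p_x/p_y.
Substituting into the budget: x* = 6 + 0.375·(I − 6·p_x − 12·p_y)/p_x, and y* = 12 + 0.625·(…)/p_y.
Set x* = 8.0625 in the demand function and solve for p_x: p_x = 2.

p_x = 2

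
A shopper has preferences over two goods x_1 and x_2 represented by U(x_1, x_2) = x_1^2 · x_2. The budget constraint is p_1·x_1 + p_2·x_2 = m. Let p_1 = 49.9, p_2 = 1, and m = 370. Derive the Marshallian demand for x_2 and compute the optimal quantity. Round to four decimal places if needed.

The MRS is 2·x_2/x_1. Set MRS = p_1/p_2.
Rearranging, p_2·x_2 = (1/2)·p_1·x_1. Substituting into the budget gives p_1·x_1·(1 + (1/2)) = m.
Demand: x_1*(p_1,p_2,m) = 2/3·m/p_1 and x_2* = 1/3·m/p_2.
At p_1=49.9, p_2=1, m=370: x_2* = 1/3·370/1 = 123.3333.

x_2* = 123.3333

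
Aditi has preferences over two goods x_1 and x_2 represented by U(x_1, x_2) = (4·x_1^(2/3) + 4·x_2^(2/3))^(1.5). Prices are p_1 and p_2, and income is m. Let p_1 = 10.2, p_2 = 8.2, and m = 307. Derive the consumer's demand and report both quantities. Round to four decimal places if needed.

MRS = MU_x_1/MU_x_2 = (x_2/x_1)^(1/3). Set equal to p_1/p_2.
Solve for the ratio: x_2/x_1 = [p_1/p_2]^(3).
With the ratio pinned down, the budget gives x_1* = m/(p_1 + p_2·(x_2/x_1)) and x_2* = (x_2/x_1)·x_1*.
Numerically x_2/x_1 = 1.924682, so x_1* = 307/(10.2 + 8.2·1.924682) = 11.8157 and x_2* = 1.924682·11.8157 = 22.7415.

x_1* = 11.8157, x_2* = 22.7415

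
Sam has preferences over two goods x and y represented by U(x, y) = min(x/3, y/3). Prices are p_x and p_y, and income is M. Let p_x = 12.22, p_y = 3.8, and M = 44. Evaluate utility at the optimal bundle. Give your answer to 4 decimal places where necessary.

V = 0.9155

With perfect complements, no substitution: consume in ratio x:y = 3:3.
Budget: p_x·x + p_y·x = M, so (3·p_x + 3·p_y)·x = 3·M.
Demand: x*(p_x,p_y,M) = 3·M/(3·p_x + 3·p_y), y* = 3·M/(3·p_x + 3·p_y).
Here 3·12.22 + 3·3.8 = 48.06, giving x* = 2.7466 and y* = 2.7466.
Utility at the optimum: U(2.7466, 2.7466) = 0.9155.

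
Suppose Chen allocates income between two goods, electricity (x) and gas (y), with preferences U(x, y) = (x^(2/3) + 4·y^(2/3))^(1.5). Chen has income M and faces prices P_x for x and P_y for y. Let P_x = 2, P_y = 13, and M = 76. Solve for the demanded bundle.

x* = 15.1106, y* = 3.5214

With the ratio pinned down, the budget gives x* = M/(P_x + P_y·(y/x)) and y* = (y/x)·x*.
Numerically y/x = 0.233045, so x* = 76/(2 + 13·0.233045) = 15.1106 and y* = 0.233045·15.1106 = 3.5214.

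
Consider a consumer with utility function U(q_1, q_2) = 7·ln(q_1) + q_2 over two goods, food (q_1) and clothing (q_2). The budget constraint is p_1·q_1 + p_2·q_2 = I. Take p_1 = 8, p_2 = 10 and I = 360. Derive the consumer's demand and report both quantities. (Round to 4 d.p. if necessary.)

So q_1*(p_1,p_2) = 7·p_2/p_1, independent of income; and q_2* = (I − 7·p_2)/p_2.
At the given prices: q_1* = 7·10/8 = 8.75, and q_2* = 29.

q_1* = 8.75, q_2* = 29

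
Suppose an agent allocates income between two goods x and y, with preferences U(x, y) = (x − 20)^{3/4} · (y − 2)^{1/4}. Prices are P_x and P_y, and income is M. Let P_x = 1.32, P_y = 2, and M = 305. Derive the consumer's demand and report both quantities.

x* = 176.0227, y* = 36.325

Let x' = x−20, y' = y−2. MRS = 3·y'/x' = P_x/P_y.
Substituting into the budget: x* = 20 + 0.75·(M − 20·P_x − 2·P_y)/P_x, and y* = 2 + 0.25·(…)/P_y.
Discretionary income = 305 − 20·1.32 − 2·2 = 274.6; x* = 20 + 0.75·274.6/1.32 = 176.0227; y* = 2 + 0.25·274.6/2 = 36.325.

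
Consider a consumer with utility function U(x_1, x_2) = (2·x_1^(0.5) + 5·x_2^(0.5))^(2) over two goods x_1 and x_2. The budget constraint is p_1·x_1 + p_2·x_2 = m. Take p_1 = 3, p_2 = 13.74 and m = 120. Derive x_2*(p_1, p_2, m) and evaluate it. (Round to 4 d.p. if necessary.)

MU_x_1 ∝ 2·x_1^(-0.5), MU_x_2 ∝ 5·x_2^(-0.5), so MRS = (2/5)·(x_2/x_1)^(0.5) = p_1/p_2.
Solve for the ratio: x_2/x_1 = [(5/2)·p_1/p_2]^(2).
Substitute x_2 = (x_2/x_1)·x_1 into the budget: x_1* = m/(p_1 + p_2·(x_2/x_1)).
Numerically x_2/x_1 = 0.297954, so x_1* = 120/(3 + 13.74·0.297954) = 16.916 and x_2* = 0.297954·16.916 = 5.0402.

x_2* = 5.0402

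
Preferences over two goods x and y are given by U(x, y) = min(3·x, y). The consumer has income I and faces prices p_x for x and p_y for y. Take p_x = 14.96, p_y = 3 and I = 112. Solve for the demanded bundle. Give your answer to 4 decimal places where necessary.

With perfect complements, no substitution: consume in ratio x:y = 1:3.
Budget: p_x·x + p_y·3·x = I, so (p_x + 3·p_y)·x = I.
Demand: x*(p_x,p_y,I) = I/(p_x + 3·p_y), y* = 3·I/(p_x + 3·p_y).
Here 14.96 + 3·3 = 23.96, giving x* = 4.6745 and y* = 14.0234.

x* = 4.6745, y* = 14.0234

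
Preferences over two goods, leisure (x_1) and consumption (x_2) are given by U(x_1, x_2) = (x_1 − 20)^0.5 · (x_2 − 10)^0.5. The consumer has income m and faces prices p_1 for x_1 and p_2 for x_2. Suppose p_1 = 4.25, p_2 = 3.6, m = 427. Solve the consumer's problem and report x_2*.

Let x_1' = x_1−20, x_2' = x_2−10. MRS = x_2'/x_1' = p_1/p_2.
After buying the subsistence bundle (20, 10), a share 0.5 of the remaining income goes to x_1: x_1* = 20 + 0.5·(m − 20p_1 − 10p_2)/p_1.
Discretionary income = 427 − 20·4.25 − 10·3.6 = 306; x_2* = 10 + 0.5·306/3.6 = 52.5.

x_2* = 52.5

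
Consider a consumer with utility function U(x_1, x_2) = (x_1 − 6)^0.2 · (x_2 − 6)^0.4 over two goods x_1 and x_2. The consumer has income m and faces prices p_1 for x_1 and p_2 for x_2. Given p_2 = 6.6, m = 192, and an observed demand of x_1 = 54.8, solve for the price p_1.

p_1 = 1

This is Cobb-Douglas in (x_1−6, x_2−6): tangency gives 0.2·p_2·(x_2−6) = 0.4·p_1·(x_1−6).
After buying the subsistence bundle (6, 6), a share 1/3 of the remaining income goes to x_1: x_1* = 6 + 1/3·(m − 6p_1 − 6p_2)/p_1.
Set x_1* = 54.8 in the demand function and solve for p_1: p_1 = 1.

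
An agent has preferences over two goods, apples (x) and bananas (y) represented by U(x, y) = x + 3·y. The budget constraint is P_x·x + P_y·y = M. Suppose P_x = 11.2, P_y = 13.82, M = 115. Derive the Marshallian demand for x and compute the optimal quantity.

Perfect substitutes: compare marginal utility per dollar. 1/P_x vs 3/P_y → 0.0893 vs 0.2171.
y gives more utility per dollar, so spend all income on y: y* = M/P_y, x* = 0.
Numerically: x* = 0, y* = 8.3213.

x* = 0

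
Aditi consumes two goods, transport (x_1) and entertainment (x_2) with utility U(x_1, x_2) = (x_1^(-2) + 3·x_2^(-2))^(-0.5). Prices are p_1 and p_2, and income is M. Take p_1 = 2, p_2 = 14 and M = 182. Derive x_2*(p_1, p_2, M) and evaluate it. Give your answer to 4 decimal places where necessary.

MU_x_1 ∝ x_1^(-3), MU_x_2 ∝ 3·x_2^(-3), so MRS = (1/3)·(x_2/x_1)^(3) = p_1/p_2.
Solve for the ratio: x_2/x_1 = [3·p_1/p_2]^(1/3).
Substitute x_2 = (x_2/x_1)·x_1 into the budget: x_1* = M/(p_1 + p_2·(x_2/x_1)).
Numerically x_2/x_1 = 0.753947, so x_1* = 182/(2 + 14·0.753947) = 14.4959 and x_2* = 0.753947·14.4959 = 10.9292.

x_2* = 10.9292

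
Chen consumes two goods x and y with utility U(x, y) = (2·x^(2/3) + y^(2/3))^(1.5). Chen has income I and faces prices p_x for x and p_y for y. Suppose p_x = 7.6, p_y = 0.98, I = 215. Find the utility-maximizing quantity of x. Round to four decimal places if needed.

x* = 3.3213

MRS = MU_x/MU_y = 2·(y/x)^(1/3). Set equal to p_x/p_y.
Solve for the ratio: y/x = [(1/2)·p_x/p_y]^(3).
With the ratio pinned down, the budget gives x* = I/(p_x + p_y·(y/x)) and y* = (y/x)·x*.
Numerically y/x = 58.300538, so x* = 215/(7.6 + 0.98·58.300538) = 3.3213.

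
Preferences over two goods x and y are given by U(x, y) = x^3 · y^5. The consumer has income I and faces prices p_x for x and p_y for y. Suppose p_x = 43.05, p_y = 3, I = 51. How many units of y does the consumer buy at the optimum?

Tangency: MRS = (3/5)·y/x = p_x/p_y.
Rearranging, p_y·y = (5/3)·p_x·x. Substituting into the budget gives p_x·x·(1 + (5/3)) = I.
Demand: x*(p_x,p_y,I) = 0.375·I/p_x and y* = 0.625·I/p_y.
At p_x=43.05, p_y=3, I=51: y* = 0.625·51/3 = 10.625.

y* = 10.625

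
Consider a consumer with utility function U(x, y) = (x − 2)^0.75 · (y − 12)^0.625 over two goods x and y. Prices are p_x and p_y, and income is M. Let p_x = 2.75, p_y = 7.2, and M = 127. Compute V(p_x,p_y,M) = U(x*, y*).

After buying the subsistence bundle (2, 12), a share 6/11 of the remaining income goes to x: x* = 2 + 6/11·(M − 2p_x − 12p_y)/p_x.
Discretionary income = 127 − 2·2.75 − 12·7.2 = 35.1; x* = 2 + 6/11·35.1/2.75 = 8.962; y* = 12 + 5/11·35.1/7.2 = 14.2159.
Utility at the optimum: U(8.962, 14.2159) = 7.0473.

V = 7.0473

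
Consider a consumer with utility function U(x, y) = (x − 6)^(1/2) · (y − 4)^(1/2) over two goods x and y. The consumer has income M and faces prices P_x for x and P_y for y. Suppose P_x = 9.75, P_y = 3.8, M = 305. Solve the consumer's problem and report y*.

y* = 34.4342

MRS = (y−4)/(x−6). Tangency with P_x/P_y gives y−4 = (P_x/P_y)·(x−6).
After buying the subsistence bundle (6, 4), a share 0.5 of the remaining income goes to x: x* = 6 + 0.5·(M − 6P_x − 4P_y)/P_x.
Discretionary income = 305 − 6·9.75 − 4·3.8 = 231.3; y* = 4 + 0.5·231.3/3.8 = 34.4342.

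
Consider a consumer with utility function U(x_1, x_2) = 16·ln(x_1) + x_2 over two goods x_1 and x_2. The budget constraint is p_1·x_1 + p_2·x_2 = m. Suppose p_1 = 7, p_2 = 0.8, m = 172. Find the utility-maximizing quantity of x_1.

Set MRS = p_1/p_2: (16/x_1)/1 = p_1/p_2.
So x_1*(p_1,p_2) = 16·p_2/p_1, independent of income; and x_2* = (m − 16·p_2)/p_2.
At the given prices: x_1* = 16·0.8/7 = 1.8286.

x_1* = 1.8286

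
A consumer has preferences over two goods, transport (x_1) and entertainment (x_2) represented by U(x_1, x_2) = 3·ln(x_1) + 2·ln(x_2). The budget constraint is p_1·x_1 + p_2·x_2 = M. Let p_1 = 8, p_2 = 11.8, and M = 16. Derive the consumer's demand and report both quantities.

Demand: x_1*(p_1,p_2,M) = 0.6·M/p_1 and x_2* = 0.4·M/p_2.
At p_1=8, p_2=11.8, M=16: x_1* = 0.6·16/8 = 1.2, x_2* = 0.5424.

x_1* = 1.2, x_2* = 0.5424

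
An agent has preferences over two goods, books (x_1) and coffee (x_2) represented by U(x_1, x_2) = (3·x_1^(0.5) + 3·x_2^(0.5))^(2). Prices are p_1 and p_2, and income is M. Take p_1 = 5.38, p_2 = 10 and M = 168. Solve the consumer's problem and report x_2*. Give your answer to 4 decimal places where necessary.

x_2* = 5.8767

From the CES first-order condition, (x_2/x_1)^(0.5) = p_1/p_2.
Hence x_2/x_1 = (p_1/p_2)^(1/(0.5)), i.e. raised to the 2 power.
Substitute x_2 = (x_2/x_1)·x_1 into the budget: x_1* = M/(p_1 + p_2·(x_2/x_1)).
Numerically x_2/x_1 = 0.289444, so x_1* = 168/(5.38 + 10·0.289444) = 20.3035 and x_2* = 0.289444·20.3035 = 5.8767.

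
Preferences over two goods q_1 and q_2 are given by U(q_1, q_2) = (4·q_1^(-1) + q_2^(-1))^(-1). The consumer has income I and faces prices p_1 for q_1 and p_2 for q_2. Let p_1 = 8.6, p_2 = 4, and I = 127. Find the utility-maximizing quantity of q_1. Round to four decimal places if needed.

From the CES first-order condition, 4·(q_2/q_1)^(2) = p_1/p_2.
Hence q_2/q_1 = ((1/4)·p_1/p_2)^(1/(2)), i.e. raised to the 0.5 power.
Substitute q_2 = (q_2/q_1)·q_1 into the budget: q_1* = I/(p_1 + p_2·(q_2/q_1)).
Numerically q_2/q_1 = 0.733144, so q_1* = 127/(8.6 + 4·0.733144) = 11.0123.

q_1* = 11.0123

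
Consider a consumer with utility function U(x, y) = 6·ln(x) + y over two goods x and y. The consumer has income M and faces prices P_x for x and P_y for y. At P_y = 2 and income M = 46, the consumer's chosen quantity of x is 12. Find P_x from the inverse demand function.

Set MRS = P_x/P_y: (6/x)/1 = P_x/P_y.
So x*(P_x,P_y) = 6·P_y/P_x, independent of income; and y* = (M − 6·P_y)/P_y.
Set x* = 12 in the demand function and solve for P_x: P_x = 1.

P_x = 1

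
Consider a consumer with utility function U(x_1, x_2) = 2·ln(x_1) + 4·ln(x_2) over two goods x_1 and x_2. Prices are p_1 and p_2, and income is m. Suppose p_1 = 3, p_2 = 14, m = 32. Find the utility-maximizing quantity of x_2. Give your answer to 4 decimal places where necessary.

MU_x_1/MU_x_2 = (2·x_2)/(4·x_1); tangency sets this equal to p_1/p_2.
So 2·p_2·x_2 = 4·p_1·x_1; combined with the budget, a share 1/3 of income goes to x_1.
Demand: x_1*(p_1,p_2,m) = 1/3·m/p_1 and x_2* = 2/3·m/p_2.
At p_1=3, p_2=14, m=32: x_2* = 2/3·32/14 = 1.5238.

x_2* = 1.5238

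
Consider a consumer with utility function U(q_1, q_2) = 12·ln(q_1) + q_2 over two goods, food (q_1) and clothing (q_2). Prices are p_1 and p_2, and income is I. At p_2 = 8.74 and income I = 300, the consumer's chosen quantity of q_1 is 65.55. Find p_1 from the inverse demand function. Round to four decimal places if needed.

Set MRS = p_1/p_2: (12/q_1)/1 = p_1/p_2.
So q_1*(p_1,p_2) = 12·p_2/p_1, independent of income; and q_2* = (I − 12·p_2)/p_2.
Set q_1* = 65.55 in the demand function and solve for p_1: p_1 = 1.6.

p_1 = 1.6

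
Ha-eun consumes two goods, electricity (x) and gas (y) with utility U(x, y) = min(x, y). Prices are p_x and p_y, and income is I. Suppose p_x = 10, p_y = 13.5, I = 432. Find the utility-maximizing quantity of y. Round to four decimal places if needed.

Leontief preferences: the optimum is at the kink where x/1 = y/1, i.e. y = x.
Budget: p_x·x + p_y·x = I, so (p_x + p_y)·x = I.
Demand: x*(p_x,p_y,I) = I/(p_x + p_y), y* = I/(p_x + p_y).
Here 10 + 13.5 = 23.5, giving y* = 18.383.

y* = 18.383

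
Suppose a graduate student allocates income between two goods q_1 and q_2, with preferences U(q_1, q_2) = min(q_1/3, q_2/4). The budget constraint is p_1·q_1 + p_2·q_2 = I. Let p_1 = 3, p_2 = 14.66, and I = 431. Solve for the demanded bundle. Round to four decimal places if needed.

q_1* = 19.1159, q_2* = 25.4879

With perfect complements, no substitution: consume in ratio q_1:q_2 = 3:4.
Budget: p_1·q_1 + p_2·(4/3)·q_1 = I, so (3·p_1 + 4·p_2)·q_1 = 3·I.
Demand: q_1*(p_1,p_2,I) = 3·I/(3·p_1 + 4·p_2), q_2* = 4·I/(3·p_1 + 4·p_2).
Here 3·3 + 4·14.66 = 67.64, giving q_1* = 19.1159 and q_2* = 25.4879.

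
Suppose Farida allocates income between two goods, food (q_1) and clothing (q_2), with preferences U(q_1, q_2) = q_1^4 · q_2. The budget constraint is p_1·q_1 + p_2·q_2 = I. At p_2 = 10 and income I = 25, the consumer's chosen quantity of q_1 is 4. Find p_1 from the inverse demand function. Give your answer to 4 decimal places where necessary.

MU_q_1/MU_q_2 = (4·q_2)/(q_1); tangency sets this equal to p_1/p_2.
So 4·p_2·q_2 = p_1·q_1; combined with the budget, a share 0.8 of income goes to q_1.
Demand: q_1*(p_1,p_2,I) = 0.8·I/p_1 and q_2* = 0.2·I/p_2.
Set q_1* = 4 in the demand function and solve for p_1: p_1 = 5.

p_1 = 5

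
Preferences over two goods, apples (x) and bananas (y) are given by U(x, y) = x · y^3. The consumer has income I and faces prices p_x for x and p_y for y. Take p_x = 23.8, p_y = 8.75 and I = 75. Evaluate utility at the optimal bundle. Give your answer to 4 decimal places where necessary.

V = 209.2993

MU_x/MU_y = (y)/(3·x); tangency sets this equal to p_x/p_y.
Rearranging, p_y·y = 3·p_x·x. Substituting into the budget gives p_x·x·(1 + 3) = I.
Demand: x*(p_x,p_y,I) = 0.25·I/p_x and y* = 0.75·I/p_y.
At p_x=23.8, p_y=8.75, I=75: x* = 0.25·75/23.8 = 0.7878, y* = 6.4286.
Utility at the optimum: U(0.7878, 6.4286) = 209.2993.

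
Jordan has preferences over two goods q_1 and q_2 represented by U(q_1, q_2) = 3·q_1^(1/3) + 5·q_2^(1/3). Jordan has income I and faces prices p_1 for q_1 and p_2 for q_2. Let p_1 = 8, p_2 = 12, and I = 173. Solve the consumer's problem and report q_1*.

q_1* = 7.8442

Numerically q_2/q_1 = 1.171214, so q_1* = 173/(8 + 12·1.171214) = 7.8442.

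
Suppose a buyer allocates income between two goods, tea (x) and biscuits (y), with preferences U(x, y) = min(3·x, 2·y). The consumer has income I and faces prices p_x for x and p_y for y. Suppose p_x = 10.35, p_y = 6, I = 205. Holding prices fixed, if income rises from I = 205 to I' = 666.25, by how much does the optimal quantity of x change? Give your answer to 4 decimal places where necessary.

Here 2·10.35 + 3·6 = 38.7, giving x* = 10.5943.
At I' = 666.25: x* = 34.4315. Change: 34.4315 − 10.5943 = 23.8372.

Δx* = 23.8372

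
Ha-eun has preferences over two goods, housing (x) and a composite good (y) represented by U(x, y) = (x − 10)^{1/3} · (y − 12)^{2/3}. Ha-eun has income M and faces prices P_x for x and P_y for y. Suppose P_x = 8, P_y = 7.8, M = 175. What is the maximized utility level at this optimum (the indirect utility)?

MRS = (1/2)·(y−12)/(x−10). Tangency with P_x/P_y gives y−12 = 2·(P_x/P_y)·(x−10).
Substituting into the budget: x* = 10 + 1/3·(M − 10·P_x − 12·P_y)/P_x, and y* = 12 + 2/3·(…)/P_y.
Discretionary income = 175 − 10·8 − 12·7.8 = 1.4; x* = 10 + 1/3·1.4/8 = 10.0583; y* = 12 + 2/3·1.4/7.8 = 12.1197.
Utility at the optimum: U(10.0583, 12.1197) = 0.0942.

V = 0.0942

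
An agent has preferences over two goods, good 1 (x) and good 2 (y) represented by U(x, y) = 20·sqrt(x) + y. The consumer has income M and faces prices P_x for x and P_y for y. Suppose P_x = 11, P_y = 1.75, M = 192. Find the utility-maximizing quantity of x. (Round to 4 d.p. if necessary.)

x* = 2.531

Utility is quasi-linear in y; the FOC for x is 10/√x = P_x/P_y.
Thus x* = (10·P_y/P_x)² — independent of M — with the rest of income spent on y.
Plugging in: x* = (10·1.75/11)² = 2.531.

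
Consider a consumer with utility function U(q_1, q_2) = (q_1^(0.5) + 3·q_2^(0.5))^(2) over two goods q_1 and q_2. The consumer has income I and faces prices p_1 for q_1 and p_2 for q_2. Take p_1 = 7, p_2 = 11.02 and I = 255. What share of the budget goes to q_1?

With the ratio pinned down, the budget gives q_1* = I/(p_1 + p_2·(q_2/q_1)) and q_2* = (q_2/q_1)·q_1*.
Numerically q_2/q_1 = 3.631411, so q_1* = 255/(7 + 11.02·3.631411) = 5.4234 and q_2* = 3.631411·5.4234 = 19.6947.
Expenditure on q_1: 7·5.4234 = 37.9641; share = 0.1489.

share on q_1 = 0.1489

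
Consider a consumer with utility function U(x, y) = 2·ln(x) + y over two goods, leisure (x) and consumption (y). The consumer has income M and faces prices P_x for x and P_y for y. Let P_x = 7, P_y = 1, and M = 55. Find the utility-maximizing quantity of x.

x* = 0.2857

At the given prices: x* = 2·1/7 = 0.2857.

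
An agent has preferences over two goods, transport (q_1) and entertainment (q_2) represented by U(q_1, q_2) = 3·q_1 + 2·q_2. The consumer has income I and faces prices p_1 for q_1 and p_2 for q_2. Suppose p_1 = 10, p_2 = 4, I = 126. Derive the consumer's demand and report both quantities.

q_1* = 0, q_2* = 31.5

q_2 gives more utility per dollar, so spend all income on q_2: q_2* = I/p_2, q_1* = 0.
Numerically: q_1* = 0, q_2* = 31.5.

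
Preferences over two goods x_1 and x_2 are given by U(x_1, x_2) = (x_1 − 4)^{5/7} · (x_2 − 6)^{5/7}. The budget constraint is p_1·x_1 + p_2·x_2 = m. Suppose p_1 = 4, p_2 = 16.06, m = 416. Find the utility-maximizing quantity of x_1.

This is Cobb-Douglas in (x_1−4, x_2−6): tangency gives 5/7·p_2·(x_2−6) = 5/7·p_1·(x_1−4).
Substituting into the budget: x_1* = 4 + 0.5·(m − 4·p_1 − 6·p_2)/p_1, and x_2* = 6 + 0.5·(…)/p_2.
Discretionary income = 416 − 4·4 − 6·16.06 = 303.64; x_1* = 4 + 0.5·303.64/4 = 41.955.

x_1* = 41.955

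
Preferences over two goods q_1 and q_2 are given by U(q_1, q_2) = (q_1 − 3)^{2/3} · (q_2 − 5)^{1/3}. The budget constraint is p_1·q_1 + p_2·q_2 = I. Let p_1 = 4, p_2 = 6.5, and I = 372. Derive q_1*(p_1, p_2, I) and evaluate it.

Let q_1' = q_1−3, q_2' = q_2−5. MRS = 2·q_2'/q_1' = p_1/p_2.
After buying the subsistence bundle (3, 5), a share 2/3 of the remaining income goes to q_1: q_1* = 3 + 2/3·(I − 3p_1 − 5p_2)/p_1.
Discretionary income = 372 − 3·4 − 5·6.5 = 327.5; q_1* = 3 + 2/3·327.5/4 = 57.5833.

q_1* = 57.5833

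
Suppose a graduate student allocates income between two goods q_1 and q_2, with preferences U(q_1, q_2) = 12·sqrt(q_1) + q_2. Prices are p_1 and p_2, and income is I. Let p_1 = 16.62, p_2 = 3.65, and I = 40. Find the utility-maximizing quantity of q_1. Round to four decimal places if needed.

q_1* = 1.7363

MU_q_1 = 6/√q_1, MU_q_2 = 1. Tangency: 6/√q_1 = p_1/p_2.
Solve: √q_1 = 6·p_2/p_1, so q_1*(p_1,p_2) = (6·p_2/p_1)², and q_2* = (I − p_1·q_1*)/p_2.
Plugging in: q_1* = (6·3.65/16.62)² = 1.7363.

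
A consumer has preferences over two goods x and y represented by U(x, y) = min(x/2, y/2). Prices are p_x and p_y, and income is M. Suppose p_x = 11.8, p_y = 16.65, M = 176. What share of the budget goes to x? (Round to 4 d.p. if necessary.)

share on x = 0.4148

Demand: x*(p_x,p_y,M) = 2·M/(2·p_x + 2·p_y), y* = 2·M/(2·p_x + 2·p_y).
Here 2·11.8 + 2·16.65 = 56.9, giving x* = 6.1863 and y* = 6.1863.
Expenditure on x: 11.8·6.1863 = 72.9982; share = 0.4148.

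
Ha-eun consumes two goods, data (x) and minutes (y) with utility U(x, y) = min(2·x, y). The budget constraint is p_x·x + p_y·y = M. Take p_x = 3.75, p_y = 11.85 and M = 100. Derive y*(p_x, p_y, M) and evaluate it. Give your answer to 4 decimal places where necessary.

Demand: x*(p_x,p_y,M) = M/(p_x + 2·p_y), y* = 2·M/(p_x + 2·p_y).
Here 3.75 + 2·11.85 = 27.45, giving y* = 7.286.

y* = 7.286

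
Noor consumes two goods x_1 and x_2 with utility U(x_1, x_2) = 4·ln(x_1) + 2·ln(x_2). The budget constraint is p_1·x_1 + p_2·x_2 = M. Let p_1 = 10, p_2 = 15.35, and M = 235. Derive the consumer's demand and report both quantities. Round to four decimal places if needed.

x_1* = 15.6667, x_2* = 5.1031

Tangency: MRS = 2·x_2/x_1 = p_1/p_2.
Rearranging, p_2·x_2 = (1/2)·p_1·x_1. Substituting into the budget gives p_1·x_1·(1 + (1/2)) = M.
Demand: x_1*(p_1,p_2,M) = 2/3·M/p_1 and x_2* = 1/3·M/p_2.
At p_1=10, p_2=15.35, M=235: x_1* = 2/3·235/10 = 15.6667, x_2* = 5.1031.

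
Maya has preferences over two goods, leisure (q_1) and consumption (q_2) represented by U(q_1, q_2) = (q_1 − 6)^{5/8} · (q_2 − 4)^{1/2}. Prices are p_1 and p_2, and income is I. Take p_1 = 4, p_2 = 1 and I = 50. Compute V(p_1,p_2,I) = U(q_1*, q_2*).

V = 6.2849

Substituting into the budget: q_1* = 6 + 5/9·(I − 6·p_1 − 4·p_2)/p_1, and q_2* = 4 + 4/9·(…)/p_2.
Discretionary income = 50 − 6·4 − 4·1 = 22; q_1* = 6 + 5/9·22/4 = 9.0556; q_2* = 4 + 4/9·22/1 = 13.7778.
Utility at the optimum: U(9.0556, 13.7778) = 6.2849.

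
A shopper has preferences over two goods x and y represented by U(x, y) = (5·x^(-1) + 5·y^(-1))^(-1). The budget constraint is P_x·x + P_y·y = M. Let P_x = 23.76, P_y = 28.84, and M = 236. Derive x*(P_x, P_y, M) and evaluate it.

MU_x ∝ 5·x^(-2), MU_y ∝ 5·y^(-2), so MRS = (y/x)^(2) = P_x/P_y.
Hence y/x = (P_x/P_y)^(1/(2)), i.e. raised to the 0.5 power.
With the ratio pinned down, the budget gives x* = M/(P_x + P_y·(y/x)) and y* = (y/x)·x*.
Numerically y/x = 0.907665, so x* = 236/(23.76 + 28.84·0.907665) = 4.7259.

x* = 4.7259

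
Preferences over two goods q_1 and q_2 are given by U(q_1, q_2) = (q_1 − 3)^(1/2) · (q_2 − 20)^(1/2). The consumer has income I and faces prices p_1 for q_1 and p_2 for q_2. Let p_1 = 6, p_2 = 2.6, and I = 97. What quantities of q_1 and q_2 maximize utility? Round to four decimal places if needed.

q_1* = 5.25, q_2* = 25.1923

This is Cobb-Douglas in (q_1−3, q_2−20): tangency gives 0.5·p_2·(q_2−20) = 0.5·p_1·(q_1−3).
After buying the subsistence bundle (3, 20), a share 0.5 of the remaining income goes to q_1: q_1* = 3 + 0.5·(I − 3p_1 − 20p_2)/p_1.
Discretionary income = 97 − 3·6 − 20·2.6 = 27; q_1* = 3 + 0.5·27/6 = 5.25; q_2* = 20 + 0.5·27/2.6 = 25.1923.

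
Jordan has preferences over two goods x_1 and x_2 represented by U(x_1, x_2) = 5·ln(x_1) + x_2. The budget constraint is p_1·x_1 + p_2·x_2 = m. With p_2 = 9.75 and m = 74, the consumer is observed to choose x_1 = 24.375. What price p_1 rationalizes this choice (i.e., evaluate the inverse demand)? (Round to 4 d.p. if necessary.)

Set MRS = p_1/p_2: (5/x_1)/1 = p_1/p_2.
So x_1*(p_1,p_2) = 5·p_2/p_1, independent of income; and x_2* = (m − 5·p_2)/p_2.
Set x_1* = 24.375 in the demand function and solve for p_1: p_1 = 2.

p_1 = 2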